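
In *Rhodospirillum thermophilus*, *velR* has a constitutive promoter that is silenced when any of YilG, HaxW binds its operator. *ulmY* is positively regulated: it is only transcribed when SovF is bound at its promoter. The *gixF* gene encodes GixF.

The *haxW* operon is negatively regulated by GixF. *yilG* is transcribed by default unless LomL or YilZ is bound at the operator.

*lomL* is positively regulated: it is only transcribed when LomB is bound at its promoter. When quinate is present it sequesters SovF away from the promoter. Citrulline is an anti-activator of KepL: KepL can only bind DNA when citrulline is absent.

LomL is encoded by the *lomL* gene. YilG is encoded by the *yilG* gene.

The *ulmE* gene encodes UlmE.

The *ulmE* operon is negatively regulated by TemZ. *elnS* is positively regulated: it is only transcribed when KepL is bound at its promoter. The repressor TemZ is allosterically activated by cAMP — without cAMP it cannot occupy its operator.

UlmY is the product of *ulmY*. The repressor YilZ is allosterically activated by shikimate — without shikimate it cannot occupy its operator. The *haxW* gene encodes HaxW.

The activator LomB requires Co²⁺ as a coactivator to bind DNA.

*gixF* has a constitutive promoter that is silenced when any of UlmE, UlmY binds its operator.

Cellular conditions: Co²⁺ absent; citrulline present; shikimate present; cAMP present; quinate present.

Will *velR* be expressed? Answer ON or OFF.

Co²⁺ is absent, so LomB is inactive.
Required activator LomB is absent, so *lomL* is not transcribed.
So LomL is not produced.
Shikimate is present, so YilZ is active.
With repressor YilZ bound, *yilG* is not transcribed.
So YilG is not produced.
cAMP is present, so TemZ is active.
With repressor TemZ bound, *ulmE* is not transcribed.
So UlmE is not produced.
Quinate is present, so SovF is inactive.
Required activator SovF is absent, so *ulmY* is not transcribed.
So UlmY is not produced.
With no repressor bound, *gixF* is transcribed.
So GixF is produced and active.
With repressor GixF bound, *haxW* is not transcribed.
So HaxW is not produced.
With no repressor bound, *velR* is transcribed.

ON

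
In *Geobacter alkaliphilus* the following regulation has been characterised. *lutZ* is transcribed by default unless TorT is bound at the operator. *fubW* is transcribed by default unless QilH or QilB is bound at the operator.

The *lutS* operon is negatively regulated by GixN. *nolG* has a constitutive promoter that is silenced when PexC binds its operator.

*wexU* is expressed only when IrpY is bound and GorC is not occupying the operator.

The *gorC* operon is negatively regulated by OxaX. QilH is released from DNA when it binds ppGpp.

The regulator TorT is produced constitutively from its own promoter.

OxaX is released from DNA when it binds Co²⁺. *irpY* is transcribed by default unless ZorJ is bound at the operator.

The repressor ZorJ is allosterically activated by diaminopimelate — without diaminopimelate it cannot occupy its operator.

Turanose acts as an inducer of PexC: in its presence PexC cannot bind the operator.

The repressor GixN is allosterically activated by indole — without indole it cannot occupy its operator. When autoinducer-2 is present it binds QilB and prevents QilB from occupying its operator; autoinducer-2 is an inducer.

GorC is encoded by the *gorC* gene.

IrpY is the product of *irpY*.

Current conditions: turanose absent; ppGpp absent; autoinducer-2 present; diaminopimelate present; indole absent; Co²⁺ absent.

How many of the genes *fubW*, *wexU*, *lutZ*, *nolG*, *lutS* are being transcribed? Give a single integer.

1

ppGpp is absent, so QilH is active.
Autoinducer-2 is present, so QilB is inactive.
With repressor QilH bound, *fubW* is not transcribed.
→ *fubW* is OFF.
Diaminopimelate is present, so ZorJ is active.
With repressor ZorJ bound, *irpY* is not transcribed.
So IrpY is not produced.
Co²⁺ is absent, so OxaX is active.
With repressor OxaX bound, *gorC* is not transcribed.
So GorC is not produced.
Required activator IrpY is absent, so *wexU* is not transcribed.
→ *wexU* is OFF.
TorT is produced constitutively and is active.
With repressor TorT bound, *lutZ* is not transcribed.
→ *lutZ* is OFF.
Turanose is absent, so PexC is active.
With repressor PexC bound, *nolG* is not transcribed.
→ *nolG* is OFF.
Indole is absent, so GixN is inactive.
With no repressor bound, *lutS* is transcribed.
→ *lutS* is ON.
1 of the 5 genes is transcribed.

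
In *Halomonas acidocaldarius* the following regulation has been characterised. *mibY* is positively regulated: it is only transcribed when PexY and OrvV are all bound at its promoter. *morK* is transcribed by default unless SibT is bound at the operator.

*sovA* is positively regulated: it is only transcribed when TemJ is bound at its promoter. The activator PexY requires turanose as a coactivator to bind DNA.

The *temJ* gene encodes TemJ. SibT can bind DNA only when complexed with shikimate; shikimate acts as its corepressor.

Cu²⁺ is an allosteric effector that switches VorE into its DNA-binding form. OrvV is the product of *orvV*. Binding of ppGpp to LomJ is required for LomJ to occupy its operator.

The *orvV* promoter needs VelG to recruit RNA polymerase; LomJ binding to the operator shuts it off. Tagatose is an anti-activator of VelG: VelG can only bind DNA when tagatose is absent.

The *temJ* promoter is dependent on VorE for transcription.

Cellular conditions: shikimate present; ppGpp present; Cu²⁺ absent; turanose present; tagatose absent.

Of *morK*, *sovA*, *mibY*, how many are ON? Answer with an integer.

0

Shikimate is present, so SibT is active.
With repressor SibT bound, *morK* is not transcribed.
→ *morK* is OFF.
Cu²⁺ is absent, so VorE is inactive.
Required activator VorE is absent, so *temJ* is not transcribed.
So TemJ is not produced.
Required activator TemJ is absent, so *sovA* is not transcribed.
→ *sovA* is OFF.
Turanose is present, so PexY is active.
ppGpp is present, so LomJ is active.
Tagatose is absent, so VelG is active.
With repressor LomJ bound, *orvV* is not transcribed.
So OrvV is not produced.
Required activator OrvV is absent, so *mibY* is not transcribed.
→ *mibY* is OFF.
0 of the 3 genes are transcribed.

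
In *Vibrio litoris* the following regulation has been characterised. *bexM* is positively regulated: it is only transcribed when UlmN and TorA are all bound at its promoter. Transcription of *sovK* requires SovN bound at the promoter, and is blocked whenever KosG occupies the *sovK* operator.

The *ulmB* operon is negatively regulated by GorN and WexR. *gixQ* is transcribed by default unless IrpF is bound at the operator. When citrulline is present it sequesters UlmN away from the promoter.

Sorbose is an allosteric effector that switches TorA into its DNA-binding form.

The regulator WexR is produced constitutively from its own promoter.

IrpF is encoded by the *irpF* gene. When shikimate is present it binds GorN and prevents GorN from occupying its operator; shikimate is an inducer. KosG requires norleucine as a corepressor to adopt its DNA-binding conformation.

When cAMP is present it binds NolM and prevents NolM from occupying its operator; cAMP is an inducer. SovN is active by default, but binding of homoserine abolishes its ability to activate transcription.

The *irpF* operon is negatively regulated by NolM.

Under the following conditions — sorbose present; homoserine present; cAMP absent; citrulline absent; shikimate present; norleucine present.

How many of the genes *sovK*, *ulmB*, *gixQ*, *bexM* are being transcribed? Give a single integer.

Homoserine is present, so SovN is inactive.
Norleucine is present, so KosG is active.
With repressor KosG bound, *sovK* is not transcribed.
→ *sovK* is OFF.
Shikimate is present, so GorN is inactive.
WexR is produced constitutively and is active.
With repressor WexR bound, *ulmB* is not transcribed.
→ *ulmB* is OFF.
cAMP is absent, so NolM is active.
With repressor NolM bound, *irpF* is not transcribed.
So IrpF is not produced.
With no repressor bound, *gixQ* is transcribed.
→ *gixQ* is ON.
Citrulline is absent, so UlmN is active.
Sorbose is present, so TorA is active.
No repressor is bound and UlmN and TorA are active, so *bexM* is transcribed.
→ *bexM* is ON.
2 of the 4 genes are transcribed.

2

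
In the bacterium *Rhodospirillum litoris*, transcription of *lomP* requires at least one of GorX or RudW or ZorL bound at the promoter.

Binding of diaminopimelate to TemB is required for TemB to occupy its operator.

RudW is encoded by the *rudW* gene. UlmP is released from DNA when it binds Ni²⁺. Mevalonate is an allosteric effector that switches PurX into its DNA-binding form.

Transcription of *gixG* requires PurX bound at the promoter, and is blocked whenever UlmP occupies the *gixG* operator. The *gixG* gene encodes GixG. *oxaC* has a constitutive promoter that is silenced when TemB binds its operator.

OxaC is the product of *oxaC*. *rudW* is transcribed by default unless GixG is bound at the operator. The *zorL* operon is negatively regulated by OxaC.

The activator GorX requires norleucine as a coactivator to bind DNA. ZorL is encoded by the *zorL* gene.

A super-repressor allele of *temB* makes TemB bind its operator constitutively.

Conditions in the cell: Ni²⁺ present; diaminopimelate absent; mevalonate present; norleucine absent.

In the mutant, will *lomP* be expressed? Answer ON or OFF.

Norleucine is absent, so GorX is inactive.
Mevalonate is present, so PurX is active.
Ni²⁺ is present, so UlmP is inactive.
No repressor is bound and PurX is active, so *gixG* is transcribed.
So GixG is produced and active.
With repressor GixG bound, *rudW* is not transcribed.
So RudW is not produced.
TemB is constitutively active in this strain.
With repressor TemB bound, *oxaC* is not transcribed.
So OxaC is not produced.
With no repressor bound, *zorL* is transcribed.
So ZorL is produced and active.
Activator ZorL is present, so *lomP* is transcribed.

ON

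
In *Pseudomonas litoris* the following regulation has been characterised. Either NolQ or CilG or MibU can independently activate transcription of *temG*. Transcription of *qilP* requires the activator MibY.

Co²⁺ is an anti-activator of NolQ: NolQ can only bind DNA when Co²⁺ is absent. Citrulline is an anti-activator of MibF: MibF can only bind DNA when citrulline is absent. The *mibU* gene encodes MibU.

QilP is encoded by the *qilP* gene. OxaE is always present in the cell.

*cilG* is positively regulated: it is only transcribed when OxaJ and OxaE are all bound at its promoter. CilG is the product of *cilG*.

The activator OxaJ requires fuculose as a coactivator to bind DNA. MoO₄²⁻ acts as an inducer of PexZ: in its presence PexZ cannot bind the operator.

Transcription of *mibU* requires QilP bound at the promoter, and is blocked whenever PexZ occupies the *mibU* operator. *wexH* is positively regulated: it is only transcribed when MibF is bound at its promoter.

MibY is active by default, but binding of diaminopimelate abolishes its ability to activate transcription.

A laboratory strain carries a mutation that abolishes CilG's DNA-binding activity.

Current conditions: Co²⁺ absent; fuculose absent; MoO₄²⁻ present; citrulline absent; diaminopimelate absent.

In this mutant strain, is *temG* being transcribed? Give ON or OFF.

Co²⁺ is absent, so NolQ is active.
CilG is non-functional in this strain, so it has no effect.
MoO₄²⁻ is present, so PexZ is inactive.
Diaminopimelate is absent, so MibY is active.
No repressor is bound and MibY is active, so *qilP* is transcribed.
So QilP is produced and active.
No repressor is bound and QilP is active, so *mibU* is transcribed.
So MibU is produced and active.
Activator NolQ is present, so *temG* is transcribed.

ON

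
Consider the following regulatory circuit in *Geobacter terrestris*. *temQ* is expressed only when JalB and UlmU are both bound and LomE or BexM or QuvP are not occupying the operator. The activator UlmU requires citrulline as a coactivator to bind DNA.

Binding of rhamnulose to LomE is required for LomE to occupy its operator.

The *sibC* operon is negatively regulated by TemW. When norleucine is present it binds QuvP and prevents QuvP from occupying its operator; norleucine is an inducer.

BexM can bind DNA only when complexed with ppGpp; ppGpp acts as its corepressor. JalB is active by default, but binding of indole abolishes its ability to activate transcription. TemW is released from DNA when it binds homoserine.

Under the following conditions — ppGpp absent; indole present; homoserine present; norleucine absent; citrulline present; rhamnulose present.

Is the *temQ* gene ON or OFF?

Rhamnulose is present, so LomE is active.
ppGpp is absent, so BexM is inactive.
Norleucine is absent, so QuvP is active.
Indole is present, so JalB is inactive.
Citrulline is present, so UlmU is active.
With repressor LomE bound, *temQ* is not transcribed.

OFF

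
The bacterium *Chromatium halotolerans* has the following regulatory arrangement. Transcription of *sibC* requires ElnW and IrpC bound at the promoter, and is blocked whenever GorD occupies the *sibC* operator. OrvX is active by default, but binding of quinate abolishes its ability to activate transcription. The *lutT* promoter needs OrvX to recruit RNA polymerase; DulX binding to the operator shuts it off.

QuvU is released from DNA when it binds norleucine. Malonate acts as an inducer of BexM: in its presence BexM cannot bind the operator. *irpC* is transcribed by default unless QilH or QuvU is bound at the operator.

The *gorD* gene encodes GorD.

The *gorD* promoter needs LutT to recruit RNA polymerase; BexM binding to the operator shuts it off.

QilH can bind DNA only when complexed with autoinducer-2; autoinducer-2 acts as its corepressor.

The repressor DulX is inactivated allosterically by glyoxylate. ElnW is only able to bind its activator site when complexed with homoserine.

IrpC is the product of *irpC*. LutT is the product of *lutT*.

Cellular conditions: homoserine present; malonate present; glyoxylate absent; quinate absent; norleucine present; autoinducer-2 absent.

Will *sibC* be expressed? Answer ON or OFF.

ON

Homoserine is present, so ElnW is active.
Glyoxylate is absent, so DulX is active.
Quinate is absent, so OrvX is active.
With repressor DulX bound, *lutT* is not transcribed.
So LutT is not produced.
Malonate is present, so BexM is inactive.
Required activator LutT is absent, so *gorD* is not transcribed.
So GorD is not produced.
Autoinducer-2 is absent, so QilH is inactive.
Norleucine is present, so QuvU is inactive.
With no repressor bound, *irpC* is transcribed.
So IrpC is produced and active.
No repressor is bound and ElnW and IrpC are active, so *sibC* is transcribed.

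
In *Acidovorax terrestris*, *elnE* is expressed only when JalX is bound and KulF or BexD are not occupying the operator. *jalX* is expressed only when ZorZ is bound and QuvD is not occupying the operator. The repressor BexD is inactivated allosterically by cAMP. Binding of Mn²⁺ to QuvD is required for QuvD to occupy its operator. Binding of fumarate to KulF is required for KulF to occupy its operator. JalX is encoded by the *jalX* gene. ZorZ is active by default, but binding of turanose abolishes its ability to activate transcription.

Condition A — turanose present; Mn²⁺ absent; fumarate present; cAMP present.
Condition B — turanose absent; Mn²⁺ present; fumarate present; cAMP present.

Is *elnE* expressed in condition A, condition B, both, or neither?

Condition A:
Turanose is present, so ZorZ is inactive.
Mn²⁺ is absent, so QuvD is inactive.
Required activator ZorZ is absent, so *jalX* is not transcribed.
So JalX is not produced.
Fumarate is present, so KulF is active.
cAMP is present, so BexD is inactive.
With repressor KulF bound, *elnE* is not transcribed.
→ *elnE* is OFF in A.
Condition B:
Turanose is absent, so ZorZ is active.
Mn²⁺ is present, so QuvD is active.
With repressor QuvD bound, *jalX* is not transcribed.
So JalX is not produced.
Fumarate is present, so KulF is active.
cAMP is present, so BexD is inactive.
With repressor KulF bound, *elnE* is not transcribed.
→ *elnE* is OFF in B.

neither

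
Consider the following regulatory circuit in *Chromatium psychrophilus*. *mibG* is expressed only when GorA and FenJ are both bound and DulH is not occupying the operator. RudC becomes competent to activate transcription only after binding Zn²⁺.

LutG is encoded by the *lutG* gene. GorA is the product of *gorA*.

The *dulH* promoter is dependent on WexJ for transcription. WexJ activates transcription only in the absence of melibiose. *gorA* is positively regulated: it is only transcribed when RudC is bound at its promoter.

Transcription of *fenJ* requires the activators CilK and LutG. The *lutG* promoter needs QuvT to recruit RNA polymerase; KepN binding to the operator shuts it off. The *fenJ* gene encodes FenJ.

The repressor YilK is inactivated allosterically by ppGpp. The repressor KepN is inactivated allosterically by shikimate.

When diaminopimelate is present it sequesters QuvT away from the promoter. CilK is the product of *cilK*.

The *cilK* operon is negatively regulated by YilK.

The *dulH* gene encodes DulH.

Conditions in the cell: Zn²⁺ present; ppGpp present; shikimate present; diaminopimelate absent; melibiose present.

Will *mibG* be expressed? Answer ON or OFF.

Zn²⁺ is present, so RudC is active.
No repressor is bound and RudC is active, so *gorA* is transcribed.
So GorA is produced and active.
Melibiose is present, so WexJ is inactive.
Required activator WexJ is absent, so *dulH* is not transcribed.
So DulH is not produced.
ppGpp is present, so YilK is inactive.
With no repressor bound, *cilK* is transcribed.
So CilK is produced and active.
Diaminopimelate is absent, so QuvT is active.
Shikimate is present, so KepN is inactive.
No repressor is bound and QuvT is active, so *lutG* is transcribed.
So LutG is produced and active.
No repressor is bound and CilK and LutG are active, so *fenJ* is transcribed.
So FenJ is produced and active.
No repressor is bound and GorA and FenJ are active, so *mibG* is transcribed.

ON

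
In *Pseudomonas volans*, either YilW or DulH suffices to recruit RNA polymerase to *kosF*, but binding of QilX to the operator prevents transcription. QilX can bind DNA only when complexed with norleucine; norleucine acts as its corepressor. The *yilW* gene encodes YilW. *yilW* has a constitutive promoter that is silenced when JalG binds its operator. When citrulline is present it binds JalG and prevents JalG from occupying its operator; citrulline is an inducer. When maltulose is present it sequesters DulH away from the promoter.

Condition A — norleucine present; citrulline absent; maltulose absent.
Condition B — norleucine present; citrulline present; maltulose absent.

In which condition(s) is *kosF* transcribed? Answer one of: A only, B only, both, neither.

neither

Condition A:
Norleucine is present, so QilX is active.
Citrulline is absent, so JalG is active.
With repressor JalG bound, *yilW* is not transcribed.
So YilW is not produced.
Maltulose is absent, so DulH is active.
With repressor QilX bound, *kosF* is not transcribed.
→ *kosF* is OFF in A.
Condition B:
Norleucine is present, so QilX is active.
Citrulline is present, so JalG is inactive.
With no repressor bound, *yilW* is transcribed.
So YilW is produced and active.
Maltulose is absent, so DulH is active.
With repressor QilX bound, *kosF* is not transcribed.
→ *kosF* is OFF in B.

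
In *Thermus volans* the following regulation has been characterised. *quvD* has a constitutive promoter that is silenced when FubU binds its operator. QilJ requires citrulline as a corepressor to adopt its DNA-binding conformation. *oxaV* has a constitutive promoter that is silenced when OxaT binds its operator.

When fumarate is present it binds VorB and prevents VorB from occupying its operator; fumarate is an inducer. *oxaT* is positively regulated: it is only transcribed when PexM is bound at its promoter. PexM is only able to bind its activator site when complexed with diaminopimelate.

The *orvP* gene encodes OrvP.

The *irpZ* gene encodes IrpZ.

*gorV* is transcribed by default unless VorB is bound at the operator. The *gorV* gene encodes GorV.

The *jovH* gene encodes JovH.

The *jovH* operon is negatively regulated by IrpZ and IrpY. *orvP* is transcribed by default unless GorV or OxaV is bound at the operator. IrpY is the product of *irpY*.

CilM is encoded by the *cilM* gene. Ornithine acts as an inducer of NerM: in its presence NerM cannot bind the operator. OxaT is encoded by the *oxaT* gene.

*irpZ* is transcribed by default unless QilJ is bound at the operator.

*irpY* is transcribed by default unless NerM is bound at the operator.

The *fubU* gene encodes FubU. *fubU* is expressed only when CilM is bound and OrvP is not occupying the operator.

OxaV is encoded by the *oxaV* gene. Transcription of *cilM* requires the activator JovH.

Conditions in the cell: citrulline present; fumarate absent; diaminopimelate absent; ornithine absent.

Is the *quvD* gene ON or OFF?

Citrulline is present, so QilJ is active.
With repressor QilJ bound, *irpZ* is not transcribed.
So IrpZ is not produced.
Ornithine is absent, so NerM is active.
With repressor NerM bound, *irpY* is not transcribed.
So IrpY is not produced.
With no repressor bound, *jovH* is transcribed.
So JovH is produced and active.
No repressor is bound and JovH is active, so *cilM* is transcribed.
So CilM is produced and active.
Fumarate is absent, so VorB is active.
With repressor VorB bound, *gorV* is not transcribed.
So GorV is not produced.
Diaminopimelate is absent, so PexM is inactive.
Required activator PexM is absent, so *oxaT* is not transcribed.
So OxaT is not produced.
With no repressor bound, *oxaV* is transcribed.
So OxaV is produced and active.
With repressor OxaV bound, *orvP* is not transcribed.
So OrvP is not produced.
No repressor is bound and CilM is active, so *fubU* is transcribed.
So FubU is produced and active.
With repressor FubU bound, *quvD* is not transcribed.

OFF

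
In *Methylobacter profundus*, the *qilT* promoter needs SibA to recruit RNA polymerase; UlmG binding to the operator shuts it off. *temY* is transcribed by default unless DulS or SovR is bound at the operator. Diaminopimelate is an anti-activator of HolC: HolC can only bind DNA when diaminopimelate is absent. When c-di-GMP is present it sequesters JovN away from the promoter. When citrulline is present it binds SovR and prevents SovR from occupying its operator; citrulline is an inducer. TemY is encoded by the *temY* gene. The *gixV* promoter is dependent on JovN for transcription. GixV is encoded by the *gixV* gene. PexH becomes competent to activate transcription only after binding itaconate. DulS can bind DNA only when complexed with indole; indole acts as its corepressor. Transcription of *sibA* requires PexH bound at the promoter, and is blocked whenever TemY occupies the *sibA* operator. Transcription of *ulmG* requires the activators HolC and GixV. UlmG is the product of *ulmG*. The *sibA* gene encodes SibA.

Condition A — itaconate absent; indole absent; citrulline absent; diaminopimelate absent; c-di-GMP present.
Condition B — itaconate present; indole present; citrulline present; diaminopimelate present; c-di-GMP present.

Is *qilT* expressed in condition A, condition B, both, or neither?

B only

Condition A:
Itaconate is absent, so PexH is inactive.
Indole is absent, so DulS is inactive.
Citrulline is absent, so SovR is active.
With repressor SovR bound, *temY* is not transcribed.
So TemY is not produced.
Required activator PexH is absent, so *sibA* is not transcribed.
So SibA is not produced.
Diaminopimelate is absent, so HolC is active.
c-di-GMP is present, so JovN is inactive.
Required activator JovN is absent, so *gixV* is not transcribed.
So GixV is not produced.
Required activator GixV is absent, so *ulmG* is not transcribed.
So UlmG is not produced.
Required activator SibA is absent, so *qilT* is not transcribed.
→ *qilT* is OFF in A.
Condition B:
Itaconate is present, so PexH is active.
Indole is present, so DulS is active.
Citrulline is present, so SovR is inactive.
With repressor DulS bound, *temY* is not transcribed.
So TemY is not produced.
No repressor is bound and PexH is active, so *sibA* is transcribed.
So SibA is produced and active.
Diaminopimelate is present, so HolC is inactive.
c-di-GMP is present, so JovN is inactive.
Required activator JovN is absent, so *gixV* is not transcribed.
So GixV is not produced.
Required activator HolC is absent, so *ulmG* is not transcribed.
So UlmG is not produced.
No repressor is bound and SibA is active, so *qilT* is transcribed.
→ *qilT* is ON in B.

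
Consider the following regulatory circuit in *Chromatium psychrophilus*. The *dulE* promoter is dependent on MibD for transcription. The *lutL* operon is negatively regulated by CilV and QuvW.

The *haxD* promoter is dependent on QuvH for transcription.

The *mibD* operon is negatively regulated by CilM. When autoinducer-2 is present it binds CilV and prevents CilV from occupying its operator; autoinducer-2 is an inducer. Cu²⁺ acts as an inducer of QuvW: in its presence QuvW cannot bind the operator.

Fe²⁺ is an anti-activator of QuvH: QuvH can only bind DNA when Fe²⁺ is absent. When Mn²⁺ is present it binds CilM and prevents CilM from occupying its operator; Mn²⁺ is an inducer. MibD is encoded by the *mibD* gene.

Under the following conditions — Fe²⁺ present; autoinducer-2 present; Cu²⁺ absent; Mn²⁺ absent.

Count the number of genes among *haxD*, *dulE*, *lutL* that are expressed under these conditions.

Fe²⁺ is present, so QuvH is inactive.
Required activator QuvH is absent, so *haxD* is not transcribed.
→ *haxD* is OFF.
Mn²⁺ is absent, so CilM is active.
With repressor CilM bound, *mibD* is not transcribed.
So MibD is not produced.
Required activator MibD is absent, so *dulE* is not transcribed.
→ *dulE* is OFF.
Autoinducer-2 is present, so CilV is inactive.
Cu²⁺ is absent, so QuvW is active.
With repressor QuvW bound, *lutL* is not transcribed.
→ *lutL* is OFF.
0 of the 3 genes are transcribed.

0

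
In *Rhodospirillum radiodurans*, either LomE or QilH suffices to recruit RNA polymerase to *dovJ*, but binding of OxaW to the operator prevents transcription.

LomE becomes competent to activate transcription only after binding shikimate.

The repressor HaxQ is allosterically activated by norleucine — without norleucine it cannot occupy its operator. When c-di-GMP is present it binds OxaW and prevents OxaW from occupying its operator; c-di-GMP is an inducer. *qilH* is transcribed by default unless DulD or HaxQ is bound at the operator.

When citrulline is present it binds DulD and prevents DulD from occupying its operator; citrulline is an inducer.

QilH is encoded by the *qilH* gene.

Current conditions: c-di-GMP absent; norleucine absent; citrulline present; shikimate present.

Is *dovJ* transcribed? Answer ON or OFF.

c-di-GMP is absent, so OxaW is active.
Shikimate is present, so LomE is active.
Citrulline is present, so DulD is inactive.
Norleucine is absent, so HaxQ is inactive.
With no repressor bound, *qilH* is transcribed.
So QilH is produced and active.
With repressor OxaW bound, *dovJ* is not transcribed.

OFF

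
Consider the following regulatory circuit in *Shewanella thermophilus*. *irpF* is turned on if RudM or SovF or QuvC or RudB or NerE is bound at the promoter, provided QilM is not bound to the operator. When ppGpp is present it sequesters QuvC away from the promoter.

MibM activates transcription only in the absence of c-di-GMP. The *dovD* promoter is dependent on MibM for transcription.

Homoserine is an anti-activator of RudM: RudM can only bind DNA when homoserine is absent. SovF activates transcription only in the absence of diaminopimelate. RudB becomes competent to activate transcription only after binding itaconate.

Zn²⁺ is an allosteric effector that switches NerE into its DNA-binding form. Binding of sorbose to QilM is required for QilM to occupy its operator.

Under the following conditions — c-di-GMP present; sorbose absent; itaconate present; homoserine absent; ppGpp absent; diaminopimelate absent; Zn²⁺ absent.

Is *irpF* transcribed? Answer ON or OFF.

ON

Homoserine is absent, so RudM is active.
Diaminopimelate is absent, so SovF is active.
ppGpp is absent, so QuvC is active.
Itaconate is present, so RudB is active.
Zn²⁺ is absent, so NerE is inactive.
Sorbose is absent, so QilM is inactive.
Activator RudM is present, so *irpF* is transcribed.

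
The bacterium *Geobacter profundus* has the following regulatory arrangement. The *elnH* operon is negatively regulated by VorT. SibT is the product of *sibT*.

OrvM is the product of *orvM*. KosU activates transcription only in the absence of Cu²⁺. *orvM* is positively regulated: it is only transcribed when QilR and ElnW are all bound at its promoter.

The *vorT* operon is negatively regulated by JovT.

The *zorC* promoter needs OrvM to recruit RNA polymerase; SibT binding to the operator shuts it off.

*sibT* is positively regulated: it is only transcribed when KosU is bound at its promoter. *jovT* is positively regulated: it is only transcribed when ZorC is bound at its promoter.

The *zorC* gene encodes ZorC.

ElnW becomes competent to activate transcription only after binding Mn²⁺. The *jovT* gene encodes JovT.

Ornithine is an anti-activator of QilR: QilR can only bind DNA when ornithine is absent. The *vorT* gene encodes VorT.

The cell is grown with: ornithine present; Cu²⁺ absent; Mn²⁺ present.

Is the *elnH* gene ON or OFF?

OFF

Ornithine is present, so QilR is inactive.
Mn²⁺ is present, so ElnW is active.
Required activator QilR is absent, so *orvM* is not transcribed.
So OrvM is not produced.
Cu²⁺ is absent, so KosU is active.
No repressor is bound and KosU is active, so *sibT* is transcribed.
So SibT is produced and active.
With repressor SibT bound, *zorC* is not transcribed.
So ZorC is not produced.
Required activator ZorC is absent, so *jovT* is not transcribed.
So JovT is not produced.
With no repressor bound, *vorT* is transcribed.
So VorT is produced and active.
With repressor VorT bound, *elnH* is not transcribed.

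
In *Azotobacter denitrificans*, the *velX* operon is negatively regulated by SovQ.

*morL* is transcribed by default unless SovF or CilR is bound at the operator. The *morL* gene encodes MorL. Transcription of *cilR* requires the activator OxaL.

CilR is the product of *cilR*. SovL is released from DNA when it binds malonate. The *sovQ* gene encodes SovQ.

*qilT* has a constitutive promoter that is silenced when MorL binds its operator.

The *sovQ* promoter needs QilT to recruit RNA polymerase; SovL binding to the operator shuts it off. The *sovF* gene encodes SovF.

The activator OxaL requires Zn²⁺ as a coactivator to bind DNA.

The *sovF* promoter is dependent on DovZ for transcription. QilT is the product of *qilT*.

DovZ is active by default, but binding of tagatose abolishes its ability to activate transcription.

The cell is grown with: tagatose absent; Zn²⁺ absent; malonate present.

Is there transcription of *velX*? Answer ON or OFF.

OFF

Tagatose is absent, so DovZ is active.
No repressor is bound and DovZ is active, so *sovF* is transcribed.
So SovF is produced and active.
Zn²⁺ is absent, so OxaL is inactive.
Required activator OxaL is absent, so *cilR* is not transcribed.
So CilR is not produced.
With repressor SovF bound, *morL* is not transcribed.
So MorL is not produced.
With no repressor bound, *qilT* is transcribed.
So QilT is produced and active.
Malonate is present, so SovL is inactive.
No repressor is bound and QilT is active, so *sovQ* is transcribed.
So SovQ is produced and active.
With repressor SovQ bound, *velX* is not transcribed.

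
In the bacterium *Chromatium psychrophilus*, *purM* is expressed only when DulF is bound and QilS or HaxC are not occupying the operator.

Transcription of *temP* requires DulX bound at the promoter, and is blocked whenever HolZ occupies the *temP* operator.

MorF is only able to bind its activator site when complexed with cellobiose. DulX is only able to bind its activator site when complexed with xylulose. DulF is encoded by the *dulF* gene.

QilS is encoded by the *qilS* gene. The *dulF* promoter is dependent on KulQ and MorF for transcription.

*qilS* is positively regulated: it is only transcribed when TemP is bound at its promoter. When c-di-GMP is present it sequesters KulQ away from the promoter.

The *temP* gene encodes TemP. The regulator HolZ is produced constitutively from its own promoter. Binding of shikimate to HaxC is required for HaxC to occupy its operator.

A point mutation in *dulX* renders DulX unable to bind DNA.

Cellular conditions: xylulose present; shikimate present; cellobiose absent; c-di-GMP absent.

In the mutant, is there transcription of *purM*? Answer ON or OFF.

c-di-GMP is absent, so KulQ is active.
Cellobiose is absent, so MorF is inactive.
Required activator MorF is absent, so *dulF* is not transcribed.
So DulF is not produced.
HolZ is produced constitutively and is active.
DulX is non-functional in this strain, so it has no effect.
With repressor HolZ bound, *temP* is not transcribed.
So TemP is not produced.
Required activator TemP is absent, so *qilS* is not transcribed.
So QilS is not produced.
Shikimate is present, so HaxC is active.
With repressor HaxC bound, *purM* is not transcribed.

OFF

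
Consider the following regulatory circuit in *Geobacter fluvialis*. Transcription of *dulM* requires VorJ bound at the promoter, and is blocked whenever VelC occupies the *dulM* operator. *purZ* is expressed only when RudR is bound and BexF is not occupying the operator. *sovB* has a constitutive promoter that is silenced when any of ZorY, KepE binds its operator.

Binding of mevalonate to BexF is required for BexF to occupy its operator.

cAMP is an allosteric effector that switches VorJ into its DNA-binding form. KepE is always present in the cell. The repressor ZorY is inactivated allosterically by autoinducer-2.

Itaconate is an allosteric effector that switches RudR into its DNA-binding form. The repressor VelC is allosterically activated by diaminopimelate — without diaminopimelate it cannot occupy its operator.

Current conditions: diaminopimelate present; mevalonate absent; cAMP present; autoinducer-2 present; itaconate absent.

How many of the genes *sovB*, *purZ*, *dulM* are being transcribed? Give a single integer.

0

Autoinducer-2 is present, so ZorY is inactive.
KepE is produced constitutively and is active.
With repressor KepE bound, *sovB* is not transcribed.
→ *sovB* is OFF.
Itaconate is absent, so RudR is inactive.
Mevalonate is absent, so BexF is inactive.
Required activator RudR is absent, so *purZ* is not transcribed.
→ *purZ* is OFF.
cAMP is present, so VorJ is active.
Diaminopimelate is present, so VelC is active.
With repressor VelC bound, *dulM* is not transcribed.
→ *dulM* is OFF.
0 of the 3 genes are transcribed.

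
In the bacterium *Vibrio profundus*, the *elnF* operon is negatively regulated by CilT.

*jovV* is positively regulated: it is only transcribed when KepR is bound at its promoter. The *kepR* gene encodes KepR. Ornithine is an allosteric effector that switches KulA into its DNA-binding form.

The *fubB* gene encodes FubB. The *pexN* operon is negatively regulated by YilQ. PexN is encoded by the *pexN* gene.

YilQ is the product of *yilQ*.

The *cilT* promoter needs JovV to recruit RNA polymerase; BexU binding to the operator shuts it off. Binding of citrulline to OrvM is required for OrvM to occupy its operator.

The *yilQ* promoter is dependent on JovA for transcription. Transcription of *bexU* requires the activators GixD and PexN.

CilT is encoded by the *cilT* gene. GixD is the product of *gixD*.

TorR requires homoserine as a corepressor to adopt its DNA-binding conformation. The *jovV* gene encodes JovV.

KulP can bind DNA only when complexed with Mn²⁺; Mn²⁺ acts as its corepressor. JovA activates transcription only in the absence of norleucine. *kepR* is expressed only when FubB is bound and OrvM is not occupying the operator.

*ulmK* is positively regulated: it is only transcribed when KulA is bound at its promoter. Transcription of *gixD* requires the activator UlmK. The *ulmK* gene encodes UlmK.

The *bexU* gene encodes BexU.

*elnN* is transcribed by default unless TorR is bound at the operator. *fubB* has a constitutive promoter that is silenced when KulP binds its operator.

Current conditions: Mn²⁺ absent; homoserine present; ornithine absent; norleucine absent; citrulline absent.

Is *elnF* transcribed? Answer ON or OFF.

Mn²⁺ is absent, so KulP is inactive.
With no repressor bound, *fubB* is transcribed.
So FubB is produced and active.
Citrulline is absent, so OrvM is inactive.
No repressor is bound and FubB is active, so *kepR* is transcribed.
So KepR is produced and active.
No repressor is bound and KepR is active, so *jovV* is transcribed.
So JovV is produced and active.
Ornithine is absent, so KulA is inactive.
Required activator KulA is absent, so *ulmK* is not transcribed.
So UlmK is not produced.
Required activator UlmK is absent, so *gixD* is not transcribed.
So GixD is not produced.
Norleucine is absent, so JovA is active.
No repressor is bound and JovA is active, so *yilQ* is transcribed.
So YilQ is produced and active.
With repressor YilQ bound, *pexN* is not transcribed.
So PexN is not produced.
Required activator GixD is absent, so *bexU* is not transcribed.
So BexU is not produced.
No repressor is bound and JovV is active, so *cilT* is transcribed.
So CilT is produced and active.
With repressor CilT bound, *elnF* is not transcribed.

OFF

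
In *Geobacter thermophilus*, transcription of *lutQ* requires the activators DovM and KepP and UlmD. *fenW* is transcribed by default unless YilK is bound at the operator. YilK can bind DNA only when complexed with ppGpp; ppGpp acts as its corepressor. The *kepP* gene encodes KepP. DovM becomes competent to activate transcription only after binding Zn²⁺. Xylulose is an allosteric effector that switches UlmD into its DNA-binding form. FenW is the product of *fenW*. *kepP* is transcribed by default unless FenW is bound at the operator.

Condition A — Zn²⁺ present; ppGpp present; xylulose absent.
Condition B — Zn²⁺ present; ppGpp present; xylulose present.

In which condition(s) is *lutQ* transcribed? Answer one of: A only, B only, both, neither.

Condition A:
Zn²⁺ is present, so DovM is active.
ppGpp is present, so YilK is active.
With repressor YilK bound, *fenW* is not transcribed.
So FenW is not produced.
With no repressor bound, *kepP* is transcribed.
So KepP is produced and active.
Xylulose is absent, so UlmD is inactive.
Required activator UlmD is absent, so *lutQ* is not transcribed.
→ *lutQ* is OFF in A.
Condition B:
Zn²⁺ is present, so DovM is active.
ppGpp is present, so YilK is active.
With repressor YilK bound, *fenW* is not transcribed.
So FenW is not produced.
With no repressor bound, *kepP* is transcribed.
So KepP is produced and active.
Xylulose is present, so UlmD is active.
No repressor is bound and DovM and KepP and UlmD are active, so *lutQ* is transcribed.
→ *lutQ* is ON in B.

B only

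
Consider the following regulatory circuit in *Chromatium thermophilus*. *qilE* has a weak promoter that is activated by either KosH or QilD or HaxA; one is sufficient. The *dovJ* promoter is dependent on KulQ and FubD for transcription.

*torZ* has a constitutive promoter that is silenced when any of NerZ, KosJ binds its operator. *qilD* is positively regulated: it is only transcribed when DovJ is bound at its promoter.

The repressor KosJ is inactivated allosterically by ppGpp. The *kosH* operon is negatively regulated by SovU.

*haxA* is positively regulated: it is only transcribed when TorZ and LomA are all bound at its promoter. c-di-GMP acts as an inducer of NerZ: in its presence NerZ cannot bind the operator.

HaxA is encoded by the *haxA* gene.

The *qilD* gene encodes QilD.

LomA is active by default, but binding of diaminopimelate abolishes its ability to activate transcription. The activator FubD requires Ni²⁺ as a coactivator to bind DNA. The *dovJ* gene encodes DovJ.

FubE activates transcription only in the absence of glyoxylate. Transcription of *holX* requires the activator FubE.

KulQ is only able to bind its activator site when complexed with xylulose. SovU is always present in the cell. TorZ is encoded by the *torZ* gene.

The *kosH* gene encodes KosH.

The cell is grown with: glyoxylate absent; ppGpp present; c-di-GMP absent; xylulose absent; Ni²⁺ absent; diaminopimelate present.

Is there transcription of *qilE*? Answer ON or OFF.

SovU is produced constitutively and is active.
With repressor SovU bound, *kosH* is not transcribed.
So KosH is not produced.
Xylulose is absent, so KulQ is inactive.
Ni²⁺ is absent, so FubD is inactive.
Required activator KulQ is absent, so *dovJ* is not transcribed.
So DovJ is not produced.
Required activator DovJ is absent, so *qilD* is not transcribed.
So QilD is not produced.
c-di-GMP is absent, so NerZ is active.
ppGpp is present, so KosJ is inactive.
With repressor NerZ bound, *torZ* is not transcribed.
So TorZ is not produced.
Diaminopimelate is present, so LomA is inactive.
Required activator TorZ is absent, so *haxA* is not transcribed.
So HaxA is not produced.
No activator is available at the *qilE* promoter, so *qilE* is not transcribed.

OFF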